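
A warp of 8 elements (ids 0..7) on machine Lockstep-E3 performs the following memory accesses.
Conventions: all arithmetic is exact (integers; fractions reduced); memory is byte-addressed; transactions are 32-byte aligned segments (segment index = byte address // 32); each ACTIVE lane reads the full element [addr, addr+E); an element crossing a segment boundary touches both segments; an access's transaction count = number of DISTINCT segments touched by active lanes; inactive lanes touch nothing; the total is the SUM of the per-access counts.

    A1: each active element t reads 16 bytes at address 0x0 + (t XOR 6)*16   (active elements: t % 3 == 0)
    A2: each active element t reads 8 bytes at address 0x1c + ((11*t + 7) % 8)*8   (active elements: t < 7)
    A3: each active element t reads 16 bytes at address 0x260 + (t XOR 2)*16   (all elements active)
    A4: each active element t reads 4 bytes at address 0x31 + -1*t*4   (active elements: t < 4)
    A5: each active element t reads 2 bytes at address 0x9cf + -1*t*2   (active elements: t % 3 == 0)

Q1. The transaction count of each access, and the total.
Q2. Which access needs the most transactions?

A1: 3 transactions
A2: 3 transactions
A3: 4 transactions
A4: 1 transaction
A5: 1 transaction

Answer: 3,3,4,1,1; total 12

Answer: A3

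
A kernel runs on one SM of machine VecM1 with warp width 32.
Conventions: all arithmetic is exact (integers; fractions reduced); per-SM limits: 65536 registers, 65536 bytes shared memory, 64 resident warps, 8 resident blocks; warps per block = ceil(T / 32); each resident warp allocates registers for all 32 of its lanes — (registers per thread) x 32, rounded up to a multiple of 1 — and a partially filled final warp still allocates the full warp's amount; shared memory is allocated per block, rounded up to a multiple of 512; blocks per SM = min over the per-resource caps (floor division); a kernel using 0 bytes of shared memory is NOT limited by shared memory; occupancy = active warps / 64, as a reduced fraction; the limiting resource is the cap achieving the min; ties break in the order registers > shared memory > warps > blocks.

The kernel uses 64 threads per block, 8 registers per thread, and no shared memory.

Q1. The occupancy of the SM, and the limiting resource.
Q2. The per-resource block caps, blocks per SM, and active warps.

Answer: occupancy 1/4, limited by blocks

registers: 128 blocks
shared memory: no limit (kernel uses none)
warps: 32 blocks
blocks: 8 blocks

Answer: 8 blocks, 16 active warps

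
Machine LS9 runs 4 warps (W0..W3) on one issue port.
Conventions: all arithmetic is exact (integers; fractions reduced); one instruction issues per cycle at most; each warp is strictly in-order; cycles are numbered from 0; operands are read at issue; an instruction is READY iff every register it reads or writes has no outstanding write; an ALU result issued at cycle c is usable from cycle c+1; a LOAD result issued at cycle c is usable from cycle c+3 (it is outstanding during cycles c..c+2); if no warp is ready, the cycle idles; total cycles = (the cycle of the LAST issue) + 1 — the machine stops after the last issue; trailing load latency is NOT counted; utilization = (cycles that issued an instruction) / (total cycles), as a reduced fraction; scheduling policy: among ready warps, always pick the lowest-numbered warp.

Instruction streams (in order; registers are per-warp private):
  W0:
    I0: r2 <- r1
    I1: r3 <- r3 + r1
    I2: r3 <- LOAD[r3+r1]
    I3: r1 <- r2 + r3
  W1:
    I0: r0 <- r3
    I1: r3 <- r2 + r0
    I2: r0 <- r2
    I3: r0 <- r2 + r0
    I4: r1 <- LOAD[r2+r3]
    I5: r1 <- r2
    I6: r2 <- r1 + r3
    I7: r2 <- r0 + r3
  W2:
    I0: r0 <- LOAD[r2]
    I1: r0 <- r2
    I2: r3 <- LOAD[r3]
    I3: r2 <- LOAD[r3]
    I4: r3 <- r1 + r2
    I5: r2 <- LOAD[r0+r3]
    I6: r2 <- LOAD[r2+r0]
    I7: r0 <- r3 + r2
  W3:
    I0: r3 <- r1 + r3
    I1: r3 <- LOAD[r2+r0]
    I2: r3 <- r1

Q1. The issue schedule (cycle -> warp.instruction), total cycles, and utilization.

cycle 0: W0.I0
cycle 1: W0.I1
cycle 2: W0.I2
cycle 3: W1.I0
cycle 4: W1.I1
cycle 5: W0.I3
cycle 6: W1.I2
cycle 7: W1.I3
cycle 8: W1.I4
cycle 9: W2.I0
cycle 10: W3.I0
cycle 11: W1.I5
cycle 12: W1.I6
cycle 13: W1.I7
cycle 14: W2.I1
cycle 15: W2.I2
cycle 16: W3.I1
cycle 17: idle
cycle 18: W2.I3
cycle 19: W3.I2
cycle 20: idle
cycle 21: W2.I4
cycle 22: W2.I5
cycle 23: idle
cycle 24: idle
cycle 25: W2.I6
cycle 26: idle
cycle 27: idle
cycle 28: W2.I7

Answer: 29 cycles, utilization 23/29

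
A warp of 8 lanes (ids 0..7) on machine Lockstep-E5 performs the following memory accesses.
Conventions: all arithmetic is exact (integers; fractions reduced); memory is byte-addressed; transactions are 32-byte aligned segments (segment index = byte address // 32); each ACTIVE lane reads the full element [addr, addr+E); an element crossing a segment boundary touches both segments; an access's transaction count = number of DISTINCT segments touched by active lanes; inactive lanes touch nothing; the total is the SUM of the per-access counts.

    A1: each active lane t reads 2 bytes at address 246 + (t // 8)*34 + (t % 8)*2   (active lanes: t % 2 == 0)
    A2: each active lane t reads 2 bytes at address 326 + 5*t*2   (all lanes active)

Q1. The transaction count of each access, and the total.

A1: 2 transactions
A2: 3 transactions

Answer: 2,3; total 5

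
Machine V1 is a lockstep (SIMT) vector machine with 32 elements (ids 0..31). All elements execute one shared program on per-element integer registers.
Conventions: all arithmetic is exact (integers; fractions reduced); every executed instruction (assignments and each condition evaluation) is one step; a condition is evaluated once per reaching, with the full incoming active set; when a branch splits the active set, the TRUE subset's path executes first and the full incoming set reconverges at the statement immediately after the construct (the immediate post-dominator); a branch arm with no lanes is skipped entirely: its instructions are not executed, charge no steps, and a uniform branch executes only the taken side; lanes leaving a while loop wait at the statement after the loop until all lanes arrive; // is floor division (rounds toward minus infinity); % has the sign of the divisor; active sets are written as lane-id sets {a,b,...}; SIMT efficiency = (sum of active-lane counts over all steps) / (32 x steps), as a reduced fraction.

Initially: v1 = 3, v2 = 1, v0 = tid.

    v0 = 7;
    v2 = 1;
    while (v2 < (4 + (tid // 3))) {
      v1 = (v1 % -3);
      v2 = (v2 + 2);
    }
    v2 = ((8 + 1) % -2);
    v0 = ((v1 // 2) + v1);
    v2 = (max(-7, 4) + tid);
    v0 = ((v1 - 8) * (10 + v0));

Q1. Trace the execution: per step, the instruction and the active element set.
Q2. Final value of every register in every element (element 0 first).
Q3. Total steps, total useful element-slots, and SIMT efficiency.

step 0: v0 <- 7                      {0,1,2,3,4,5,6,7,8,9,10,11,12,13,14,15,16,17,18,19,20,21,22,23,24,25,26,27,28,29,30,31}
step 1: v2 <- 1                      {0,1,2,3,4,5,6,7,8,9,10,11,12,13,14,15,16,17,18,19,20,21,22,23,24,25,26,27,28,29,30,31}
step 2: eval (v2 < (4 + (tid // 3))) {0,1,2,3,4,5,6,7,8,9,10,11,12,13,14,15,16,17,18,19,20,21,22,23,24,25,26,27,28,29,30,31}
step 3: v1 <- (v1 % -3)              {0,1,2,3,4,5,6,7,8,9,10,11,12,13,14,15,16,17,18,19,20,21,22,23,24,25,26,27,28,29,30,31}
step 4: v2 <- (v2 + 2)               {0,1,2,3,4,5,6,7,8,9,10,11,12,13,14,15,16,17,18,19,20,21,22,23,24,25,26,27,28,29,30,31}
step 5: eval (v2 < (4 + (tid // 3))) {0,1,2,3,4,5,6,7,8,9,10,11,12,13,14,15,16,17,18,19,20,21,22,23,24,25,26,27,28,29,30,31}
step 6: v1 <- (v1 % -3)              {0,1,2,3,4,5,6,7,8,9,10,11,12,13,14,15,16,17,18,19,20,21,22,23,24,25,26,27,28,29,30,31}
step 7: v2 <- (v2 + 2)               {0,1,2,3,4,5,6,7,8,9,10,11,12,13,14,15,16,17,18,19,20,21,22,23,24,25,26,27,28,29,30,31}
step 8: eval (v2 < (4 + (tid // 3))) {0,1,2,3,4,5,6,7,8,9,10,11,12,13,14,15,16,17,18,19,20,21,22,23,24,25,26,27,28,29,30,31}
step 9: v1 <- (v1 % -3)              {6,7,8,9,10,11,12,13,14,15,16,17,18,19,20,21,22,23,24,25,26,27,28,29,30,31}
step 10: v2 <- (v2 + 2)               {6,7,8,9,10,11,12,13,14,15,16,17,18,19,20,21,22,23,24,25,26,27,28,29,30,31}
step 11: eval (v2 < (4 + (tid // 3))) {6,7,8,9,10,11,12,13,14,15,16,17,18,19,20,21,22,23,24,25,26,27,28,29,30,31}
step 12: v1 <- (v1 % -3)              {12,13,14,15,16,17,18,19,20,21,22,23,24,25,26,27,28,29,30,31}
step 13: v2 <- (v2 + 2)               {12,13,14,15,16,17,18,19,20,21,22,23,24,25,26,27,28,29,30,31}
step 14: eval (v2 < (4 + (tid // 3))) {12,13,14,15,16,17,18,19,20,21,22,23,24,25,26,27,28,29,30,31}
step 15: v1 <- (v1 % -3)              {18,19,20,21,22,23,24,25,26,27,28,29,30,31}
step 16: v2 <- (v2 + 2)               {18,19,20,21,22,23,24,25,26,27,28,29,30,31}
step 17: eval (v2 < (4 + (tid // 3))) {18,19,20,21,22,23,24,25,26,27,28,29,30,31}
step 18: v1 <- (v1 % -3)              {24,25,26,27,28,29,30,31}
step 19: v2 <- (v2 + 2)               {24,25,26,27,28,29,30,31}
step 20: eval (v2 < (4 + (tid // 3))) {24,25,26,27,28,29,30,31}
step 21: v1 <- (v1 % -3)              {30,31}
step 22: v2 <- (v2 + 2)               {30,31}
step 23: eval (v2 < (4 + (tid // 3))) {30,31}
step 24: v2 <- ((8 + 1) % -2)         {0,1,2,3,4,5,6,7,8,9,10,11,12,13,14,15,16,17,18,19,20,21,22,23,24,25,26,27,28,29,30,31}
step 25: v0 <- ((v1 // 2) + v1)       {0,1,2,3,4,5,6,7,8,9,10,11,12,13,14,15,16,17,18,19,20,21,22,23,24,25,26,27,28,29,30,31}
step 26: v2 <- (max(-7, 4) + tid)     {0,1,2,3,4,5,6,7,8,9,10,11,12,13,14,15,16,17,18,19,20,21,22,23,24,25,26,27,28,29,30,31}
step 27: v0 <- ((v1 - 8) * (10 + v0)) {0,1,2,3,4,5,6,7,8,9,10,11,12,13,14,15,16,17,18,19,20,21,22,23,24,25,26,27,28,29,30,31}

Answer: 28 steps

v1: 0,0,0,0,0,0,0,0,0,0,0,0,0,0,0,0,0,0,0,0,0,0,0,0,0,0,0,0,0,0,0,0
v2: 4,5,6,7,8,9,10,11,12,13,14,15,16,17,18,19,20,21,22,23,24,25,26,27,28,29,30,31,32,33,34,35
v0: -80,-80,-80,-80,-80,-80,-80,-80,-80,-80,-80,-80,-80,-80,-80,-80,-80,-80,-80,-80,-80,-80,-80,-80,-80,-80,-80,-80,-80,-80,-80,-80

steps = 28; useful = 626; efficiency = 626/896 = 313/448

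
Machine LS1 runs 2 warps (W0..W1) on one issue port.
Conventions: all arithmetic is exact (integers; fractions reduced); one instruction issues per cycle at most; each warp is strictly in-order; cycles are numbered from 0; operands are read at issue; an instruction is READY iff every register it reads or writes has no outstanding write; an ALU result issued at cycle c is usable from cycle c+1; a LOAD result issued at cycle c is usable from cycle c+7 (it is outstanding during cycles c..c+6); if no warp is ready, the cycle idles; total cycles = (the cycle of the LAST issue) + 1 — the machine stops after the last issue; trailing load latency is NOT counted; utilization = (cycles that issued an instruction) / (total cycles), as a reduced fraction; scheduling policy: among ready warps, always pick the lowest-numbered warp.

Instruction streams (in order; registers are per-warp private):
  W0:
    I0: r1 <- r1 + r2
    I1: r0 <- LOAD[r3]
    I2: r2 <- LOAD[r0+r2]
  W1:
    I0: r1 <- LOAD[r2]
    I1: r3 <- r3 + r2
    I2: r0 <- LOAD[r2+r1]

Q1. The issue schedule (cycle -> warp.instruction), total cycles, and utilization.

cycle 0: W0.I0
cycle 1: W0.I1
cycle 2: W1.I0
cycle 3: W1.I1
cycle 4: idle
cycle 5: idle
cycle 6: idle
cycle 7: idle
cycle 8: W0.I2
cycle 9: W1.I2

Answer: 10 cycles, utilization 3/5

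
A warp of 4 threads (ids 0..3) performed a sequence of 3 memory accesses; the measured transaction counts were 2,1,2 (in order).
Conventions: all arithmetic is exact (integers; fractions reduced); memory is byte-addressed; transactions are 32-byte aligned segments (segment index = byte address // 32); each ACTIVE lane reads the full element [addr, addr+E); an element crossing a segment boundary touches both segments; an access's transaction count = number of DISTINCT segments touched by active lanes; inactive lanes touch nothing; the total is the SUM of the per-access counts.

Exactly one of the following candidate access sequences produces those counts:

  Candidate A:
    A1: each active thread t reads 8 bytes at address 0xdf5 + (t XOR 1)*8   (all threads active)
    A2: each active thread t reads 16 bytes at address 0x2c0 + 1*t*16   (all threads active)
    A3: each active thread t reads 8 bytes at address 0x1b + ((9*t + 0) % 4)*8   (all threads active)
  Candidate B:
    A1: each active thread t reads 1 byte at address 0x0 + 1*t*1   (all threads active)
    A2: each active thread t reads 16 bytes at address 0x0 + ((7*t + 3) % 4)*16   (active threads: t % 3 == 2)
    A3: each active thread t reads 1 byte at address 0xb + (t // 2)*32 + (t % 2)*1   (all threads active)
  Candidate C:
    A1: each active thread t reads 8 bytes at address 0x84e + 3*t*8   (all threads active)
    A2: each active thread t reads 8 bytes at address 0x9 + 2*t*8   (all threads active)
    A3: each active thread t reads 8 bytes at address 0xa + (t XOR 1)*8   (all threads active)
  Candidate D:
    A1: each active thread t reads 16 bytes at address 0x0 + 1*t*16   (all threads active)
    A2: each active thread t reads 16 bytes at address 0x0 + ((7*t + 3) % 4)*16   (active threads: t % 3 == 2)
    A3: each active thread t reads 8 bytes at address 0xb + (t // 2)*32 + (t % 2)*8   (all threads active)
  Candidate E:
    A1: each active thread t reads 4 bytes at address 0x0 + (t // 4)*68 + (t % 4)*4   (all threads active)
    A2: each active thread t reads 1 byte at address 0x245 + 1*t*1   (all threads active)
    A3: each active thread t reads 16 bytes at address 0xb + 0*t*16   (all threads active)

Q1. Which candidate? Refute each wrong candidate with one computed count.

A: A2 gives 2 transactions, not 1
B: A1 gives 1 transaction, not 2
C: A1 gives 3 transactions, not 2
E: A1 gives 1 transaction, not 2
D: all counts match (2,1,2)

Answer: D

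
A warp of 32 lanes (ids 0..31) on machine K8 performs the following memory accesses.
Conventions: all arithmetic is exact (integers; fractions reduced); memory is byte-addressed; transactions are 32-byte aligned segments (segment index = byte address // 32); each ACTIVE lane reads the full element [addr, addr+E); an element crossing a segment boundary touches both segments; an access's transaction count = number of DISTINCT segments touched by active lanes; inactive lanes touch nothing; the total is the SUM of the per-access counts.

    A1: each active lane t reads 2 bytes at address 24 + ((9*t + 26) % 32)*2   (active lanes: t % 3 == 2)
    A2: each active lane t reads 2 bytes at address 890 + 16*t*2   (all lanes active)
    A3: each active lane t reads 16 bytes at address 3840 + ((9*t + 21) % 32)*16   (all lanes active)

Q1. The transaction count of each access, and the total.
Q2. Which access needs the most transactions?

A1: 3 transactions
A2: 32 transactions
A3: 16 transactions

Answer: 3,32,16; total 51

Answer: A2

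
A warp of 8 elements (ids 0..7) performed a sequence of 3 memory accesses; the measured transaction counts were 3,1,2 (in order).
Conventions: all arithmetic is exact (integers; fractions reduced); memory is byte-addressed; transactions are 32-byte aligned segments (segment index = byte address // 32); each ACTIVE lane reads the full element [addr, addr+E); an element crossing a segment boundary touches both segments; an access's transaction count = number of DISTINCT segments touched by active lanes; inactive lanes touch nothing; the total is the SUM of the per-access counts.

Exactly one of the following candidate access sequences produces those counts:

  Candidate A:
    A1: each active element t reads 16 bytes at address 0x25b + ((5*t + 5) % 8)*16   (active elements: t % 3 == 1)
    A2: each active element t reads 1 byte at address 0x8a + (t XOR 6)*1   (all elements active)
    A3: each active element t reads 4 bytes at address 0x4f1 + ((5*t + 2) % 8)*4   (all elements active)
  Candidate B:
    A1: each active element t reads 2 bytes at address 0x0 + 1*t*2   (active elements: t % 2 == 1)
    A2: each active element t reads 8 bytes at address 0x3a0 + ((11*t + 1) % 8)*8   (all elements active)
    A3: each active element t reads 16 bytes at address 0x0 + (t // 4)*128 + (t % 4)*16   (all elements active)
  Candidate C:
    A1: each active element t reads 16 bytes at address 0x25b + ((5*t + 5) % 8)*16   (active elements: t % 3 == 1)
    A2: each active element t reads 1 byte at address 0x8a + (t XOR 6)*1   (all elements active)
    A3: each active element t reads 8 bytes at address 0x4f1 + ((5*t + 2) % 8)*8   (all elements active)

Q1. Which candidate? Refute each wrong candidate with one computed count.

B: A1 gives 1 transaction, not 3
C: A3 gives 3 transactions, not 2
A: all counts match (3,1,2)

Answer: A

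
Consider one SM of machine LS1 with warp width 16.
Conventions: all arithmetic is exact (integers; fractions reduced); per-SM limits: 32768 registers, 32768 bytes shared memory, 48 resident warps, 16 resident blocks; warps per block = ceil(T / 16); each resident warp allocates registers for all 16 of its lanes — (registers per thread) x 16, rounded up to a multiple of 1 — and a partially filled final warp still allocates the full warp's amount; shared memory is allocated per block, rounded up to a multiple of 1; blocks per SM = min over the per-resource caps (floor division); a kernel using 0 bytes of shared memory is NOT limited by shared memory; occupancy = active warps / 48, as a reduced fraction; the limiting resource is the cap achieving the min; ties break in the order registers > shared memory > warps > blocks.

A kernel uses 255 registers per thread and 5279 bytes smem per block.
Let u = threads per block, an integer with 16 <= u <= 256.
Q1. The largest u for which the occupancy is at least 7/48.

Answer: u = 128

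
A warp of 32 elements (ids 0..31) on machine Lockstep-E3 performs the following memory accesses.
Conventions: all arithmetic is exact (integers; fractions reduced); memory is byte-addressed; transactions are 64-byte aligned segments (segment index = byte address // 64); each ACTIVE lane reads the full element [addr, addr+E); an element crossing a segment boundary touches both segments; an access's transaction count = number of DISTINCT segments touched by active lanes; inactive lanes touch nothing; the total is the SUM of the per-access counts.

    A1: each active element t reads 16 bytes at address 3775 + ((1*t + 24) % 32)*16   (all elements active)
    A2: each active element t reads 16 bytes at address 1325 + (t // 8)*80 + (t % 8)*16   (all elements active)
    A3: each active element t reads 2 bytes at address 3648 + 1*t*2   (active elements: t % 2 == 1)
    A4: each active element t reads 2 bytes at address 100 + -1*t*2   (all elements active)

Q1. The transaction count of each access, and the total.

A1: 9 transactions
A2: 7 transactions
A3: 1 transaction
A4: 2 transactions

Answer: 9,7,1,2; total 19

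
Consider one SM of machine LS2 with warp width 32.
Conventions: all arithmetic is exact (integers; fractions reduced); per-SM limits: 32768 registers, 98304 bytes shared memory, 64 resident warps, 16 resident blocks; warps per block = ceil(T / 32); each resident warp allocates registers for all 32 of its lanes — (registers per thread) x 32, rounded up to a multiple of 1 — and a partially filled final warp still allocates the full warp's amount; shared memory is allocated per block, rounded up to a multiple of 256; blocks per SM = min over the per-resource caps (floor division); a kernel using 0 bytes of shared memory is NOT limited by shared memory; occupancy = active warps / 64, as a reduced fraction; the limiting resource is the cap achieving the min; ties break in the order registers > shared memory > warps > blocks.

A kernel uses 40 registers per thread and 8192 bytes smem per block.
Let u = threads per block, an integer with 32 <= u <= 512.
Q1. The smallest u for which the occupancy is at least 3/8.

Answer: u = 33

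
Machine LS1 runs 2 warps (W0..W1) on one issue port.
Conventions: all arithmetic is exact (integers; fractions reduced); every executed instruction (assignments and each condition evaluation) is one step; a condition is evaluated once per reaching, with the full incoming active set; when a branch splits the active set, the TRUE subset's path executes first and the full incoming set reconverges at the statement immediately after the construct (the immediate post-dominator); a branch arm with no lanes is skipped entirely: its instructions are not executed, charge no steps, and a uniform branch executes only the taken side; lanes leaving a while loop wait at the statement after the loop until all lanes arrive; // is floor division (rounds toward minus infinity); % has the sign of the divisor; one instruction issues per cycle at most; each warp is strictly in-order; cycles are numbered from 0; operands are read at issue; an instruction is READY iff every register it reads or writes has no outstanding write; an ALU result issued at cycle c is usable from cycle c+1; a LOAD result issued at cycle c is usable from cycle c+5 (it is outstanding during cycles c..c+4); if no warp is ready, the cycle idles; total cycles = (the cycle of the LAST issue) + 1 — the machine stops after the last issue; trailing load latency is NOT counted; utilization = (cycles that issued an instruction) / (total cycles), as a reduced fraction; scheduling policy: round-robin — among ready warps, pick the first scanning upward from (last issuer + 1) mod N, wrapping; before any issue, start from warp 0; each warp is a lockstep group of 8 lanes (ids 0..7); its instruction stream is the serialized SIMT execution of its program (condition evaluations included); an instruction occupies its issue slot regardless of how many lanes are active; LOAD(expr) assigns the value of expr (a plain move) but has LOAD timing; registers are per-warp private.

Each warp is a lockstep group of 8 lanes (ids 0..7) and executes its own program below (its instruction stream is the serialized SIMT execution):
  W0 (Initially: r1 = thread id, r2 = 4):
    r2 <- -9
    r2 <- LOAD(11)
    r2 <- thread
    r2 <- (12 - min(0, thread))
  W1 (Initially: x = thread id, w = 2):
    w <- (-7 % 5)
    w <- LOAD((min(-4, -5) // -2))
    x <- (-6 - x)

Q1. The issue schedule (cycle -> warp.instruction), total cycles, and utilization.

cycle 0: W0.I0
cycle 1: W1.I0
cycle 2: W0.I1
cycle 3: W1.I1
cycle 4: W1.I2
cycle 5: idle
cycle 6: idle
cycle 7: W0.I2
cycle 8: W0.I3

Answer: 9 cycles, utilization 7/9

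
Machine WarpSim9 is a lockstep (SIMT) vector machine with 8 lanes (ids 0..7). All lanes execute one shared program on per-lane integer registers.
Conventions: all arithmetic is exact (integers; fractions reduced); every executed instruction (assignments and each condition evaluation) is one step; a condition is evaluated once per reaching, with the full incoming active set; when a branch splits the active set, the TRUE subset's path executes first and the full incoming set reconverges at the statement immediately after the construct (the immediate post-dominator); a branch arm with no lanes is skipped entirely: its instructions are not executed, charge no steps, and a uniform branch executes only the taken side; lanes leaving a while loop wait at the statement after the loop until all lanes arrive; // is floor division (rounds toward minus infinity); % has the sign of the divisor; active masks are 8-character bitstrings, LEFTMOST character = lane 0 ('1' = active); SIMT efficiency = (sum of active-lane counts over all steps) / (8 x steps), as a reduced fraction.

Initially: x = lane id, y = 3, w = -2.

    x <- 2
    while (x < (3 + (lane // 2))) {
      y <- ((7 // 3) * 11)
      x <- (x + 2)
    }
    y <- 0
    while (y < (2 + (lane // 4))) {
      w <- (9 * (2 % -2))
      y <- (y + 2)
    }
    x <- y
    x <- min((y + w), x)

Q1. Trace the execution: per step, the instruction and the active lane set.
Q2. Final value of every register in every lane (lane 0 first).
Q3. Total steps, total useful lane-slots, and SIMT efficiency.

step 0: x <- 2                       11111111
step 1: eval (x < (3 + (lane // 2))) 11111111
step 2: y <- ((7 // 3) * 11)         11111111
step 3: x <- (x + 2)                 11111111
step 4: eval (x < (3 + (lane // 2))) 11111111
step 5: y <- ((7 // 3) * 11)         00001111
step 6: x <- (x + 2)                 00001111
step 7: eval (x < (3 + (lane // 2))) 00001111
step 8: y <- 0                       11111111
step 9: eval (y < (2 + (lane // 4))) 11111111
step 10: w <- (9 * (2 % -2))          11111111
step 11: y <- (y + 2)                 11111111
step 12: eval (y < (2 + (lane // 4))) 11111111
step 13: w <- (9 * (2 % -2))          00001111
step 14: y <- (y + 2)                 00001111
step 15: eval (y < (2 + (lane // 4))) 00001111
step 16: x <- y                       11111111
step 17: x <- min((y + w), x)         11111111

Answer: 18 steps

x: 2,2,2,2,4,4,4,4
y: 2,2,2,2,4,4,4,4
w: 0,0,0,0,0,0,0,0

steps = 18; useful = 120; efficiency = 120/144 = 5/6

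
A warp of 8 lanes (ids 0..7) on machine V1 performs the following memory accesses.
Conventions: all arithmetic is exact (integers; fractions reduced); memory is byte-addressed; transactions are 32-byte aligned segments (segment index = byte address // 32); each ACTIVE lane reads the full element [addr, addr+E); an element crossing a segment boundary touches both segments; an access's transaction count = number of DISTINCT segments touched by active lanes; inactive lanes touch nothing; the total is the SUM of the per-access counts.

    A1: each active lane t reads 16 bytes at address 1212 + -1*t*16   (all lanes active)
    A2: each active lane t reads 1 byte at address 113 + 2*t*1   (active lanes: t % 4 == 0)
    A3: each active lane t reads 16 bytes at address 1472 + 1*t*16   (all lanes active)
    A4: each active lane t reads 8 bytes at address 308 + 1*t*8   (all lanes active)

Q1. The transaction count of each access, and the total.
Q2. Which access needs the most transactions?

A1: 5 transactions
A2: 1 transaction
A3: 4 transactions
A4: 3 transactions

Answer: 5,1,4,3; total 13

Answer: A1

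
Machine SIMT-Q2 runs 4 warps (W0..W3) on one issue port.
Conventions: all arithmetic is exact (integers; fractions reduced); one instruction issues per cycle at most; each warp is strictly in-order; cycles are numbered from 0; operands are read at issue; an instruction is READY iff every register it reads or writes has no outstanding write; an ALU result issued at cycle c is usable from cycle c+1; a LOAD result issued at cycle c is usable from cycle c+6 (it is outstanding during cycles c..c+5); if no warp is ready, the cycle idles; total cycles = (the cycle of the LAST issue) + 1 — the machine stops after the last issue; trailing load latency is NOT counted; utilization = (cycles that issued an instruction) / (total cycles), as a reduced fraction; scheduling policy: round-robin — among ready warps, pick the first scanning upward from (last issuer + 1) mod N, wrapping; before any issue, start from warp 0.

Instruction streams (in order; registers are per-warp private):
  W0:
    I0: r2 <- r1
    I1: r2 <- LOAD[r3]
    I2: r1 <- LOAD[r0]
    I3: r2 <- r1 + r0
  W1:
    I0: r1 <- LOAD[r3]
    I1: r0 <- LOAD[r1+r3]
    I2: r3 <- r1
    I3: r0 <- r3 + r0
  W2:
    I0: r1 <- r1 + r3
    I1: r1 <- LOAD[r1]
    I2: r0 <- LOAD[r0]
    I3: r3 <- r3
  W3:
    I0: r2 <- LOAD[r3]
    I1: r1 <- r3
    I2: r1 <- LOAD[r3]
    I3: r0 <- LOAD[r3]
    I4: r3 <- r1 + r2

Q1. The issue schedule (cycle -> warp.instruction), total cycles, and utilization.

cycle 0: W0.I0
cycle 1: W1.I0
cycle 2: W2.I0
cycle 3: W3.I0
cycle 4: W0.I1
cycle 5: W2.I1
cycle 6: W3.I1
cycle 7: W0.I2
cycle 8: W1.I1
cycle 9: W2.I2
cycle 10: W3.I2
cycle 11: W1.I2
cycle 12: W2.I3
cycle 13: W3.I3
cycle 14: W0.I3
cycle 15: W1.I3
cycle 16: W3.I4

Answer: 17 cycles, utilization 1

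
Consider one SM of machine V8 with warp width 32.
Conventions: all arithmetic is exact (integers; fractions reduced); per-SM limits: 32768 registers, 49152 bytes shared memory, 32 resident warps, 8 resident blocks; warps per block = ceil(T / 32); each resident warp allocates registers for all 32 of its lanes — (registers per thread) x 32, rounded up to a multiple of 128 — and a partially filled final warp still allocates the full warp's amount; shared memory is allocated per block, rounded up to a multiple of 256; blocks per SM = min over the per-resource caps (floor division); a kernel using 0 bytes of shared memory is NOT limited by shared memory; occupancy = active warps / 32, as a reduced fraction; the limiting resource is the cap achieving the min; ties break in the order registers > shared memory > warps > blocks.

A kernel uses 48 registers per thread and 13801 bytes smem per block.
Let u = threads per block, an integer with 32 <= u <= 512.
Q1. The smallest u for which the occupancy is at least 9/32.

Answer: u = 65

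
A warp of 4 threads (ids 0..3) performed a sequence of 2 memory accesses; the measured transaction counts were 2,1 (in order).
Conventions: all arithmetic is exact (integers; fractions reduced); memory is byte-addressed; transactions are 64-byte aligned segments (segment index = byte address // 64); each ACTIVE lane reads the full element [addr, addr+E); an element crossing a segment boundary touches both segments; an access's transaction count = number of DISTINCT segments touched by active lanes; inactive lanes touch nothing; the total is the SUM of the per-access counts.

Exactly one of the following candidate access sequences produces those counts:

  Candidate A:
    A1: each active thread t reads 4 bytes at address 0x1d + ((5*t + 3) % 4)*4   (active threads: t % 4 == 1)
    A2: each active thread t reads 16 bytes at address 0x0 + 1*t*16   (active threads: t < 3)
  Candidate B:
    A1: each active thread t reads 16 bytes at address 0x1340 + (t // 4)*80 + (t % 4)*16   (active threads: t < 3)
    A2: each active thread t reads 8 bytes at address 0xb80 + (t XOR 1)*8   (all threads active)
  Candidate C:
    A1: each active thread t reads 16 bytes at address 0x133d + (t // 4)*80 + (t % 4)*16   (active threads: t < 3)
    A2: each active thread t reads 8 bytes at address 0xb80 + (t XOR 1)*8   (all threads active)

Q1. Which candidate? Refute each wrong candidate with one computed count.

A: A1 gives 1 transaction, not 2
B: A1 gives 1 transaction, not 2
C: all counts match (2,1)

Answer: C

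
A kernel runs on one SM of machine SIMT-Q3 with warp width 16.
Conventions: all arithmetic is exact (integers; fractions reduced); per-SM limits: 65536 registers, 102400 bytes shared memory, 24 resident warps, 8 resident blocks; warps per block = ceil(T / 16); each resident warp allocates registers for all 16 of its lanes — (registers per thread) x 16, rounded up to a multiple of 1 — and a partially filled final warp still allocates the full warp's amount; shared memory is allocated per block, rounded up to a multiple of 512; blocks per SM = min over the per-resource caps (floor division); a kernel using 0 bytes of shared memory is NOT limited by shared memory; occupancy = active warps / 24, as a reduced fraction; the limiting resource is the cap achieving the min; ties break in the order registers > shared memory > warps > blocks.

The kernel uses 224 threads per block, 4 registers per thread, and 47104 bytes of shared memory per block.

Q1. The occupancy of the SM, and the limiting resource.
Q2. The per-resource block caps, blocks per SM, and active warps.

Answer: occupancy 7/12, limited by warps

registers: 73 blocks
shared memory: 2 blocks
warps: 1 block
blocks: 8 blocks

Answer: 1 block, 14 active warps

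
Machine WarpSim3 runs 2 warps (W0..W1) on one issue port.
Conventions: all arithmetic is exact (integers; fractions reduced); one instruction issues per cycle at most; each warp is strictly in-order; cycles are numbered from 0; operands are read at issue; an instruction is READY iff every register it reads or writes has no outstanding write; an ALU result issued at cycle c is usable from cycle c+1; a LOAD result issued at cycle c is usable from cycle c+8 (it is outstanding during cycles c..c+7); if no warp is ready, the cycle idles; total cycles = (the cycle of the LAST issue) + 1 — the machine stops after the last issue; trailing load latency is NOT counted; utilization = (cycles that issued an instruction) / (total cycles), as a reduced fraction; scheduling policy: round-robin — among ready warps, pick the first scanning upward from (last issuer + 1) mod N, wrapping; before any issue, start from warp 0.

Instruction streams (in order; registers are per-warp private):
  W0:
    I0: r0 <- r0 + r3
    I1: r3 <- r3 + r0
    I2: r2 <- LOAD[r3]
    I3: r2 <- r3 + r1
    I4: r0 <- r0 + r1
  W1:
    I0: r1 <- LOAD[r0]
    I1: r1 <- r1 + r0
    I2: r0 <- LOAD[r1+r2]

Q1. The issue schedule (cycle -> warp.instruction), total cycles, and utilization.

cycle 0: W0.I0
cycle 1: W1.I0
cycle 2: W0.I1
cycle 3: W0.I2
cycle 4: idle
cycle 5: idle
cycle 6: idle
cycle 7: idle
cycle 8: idle
cycle 9: W1.I1
cycle 10: W1.I2
cycle 11: W0.I3
cycle 12: W0.I4

Answer: 13 cycles, utilization 8/13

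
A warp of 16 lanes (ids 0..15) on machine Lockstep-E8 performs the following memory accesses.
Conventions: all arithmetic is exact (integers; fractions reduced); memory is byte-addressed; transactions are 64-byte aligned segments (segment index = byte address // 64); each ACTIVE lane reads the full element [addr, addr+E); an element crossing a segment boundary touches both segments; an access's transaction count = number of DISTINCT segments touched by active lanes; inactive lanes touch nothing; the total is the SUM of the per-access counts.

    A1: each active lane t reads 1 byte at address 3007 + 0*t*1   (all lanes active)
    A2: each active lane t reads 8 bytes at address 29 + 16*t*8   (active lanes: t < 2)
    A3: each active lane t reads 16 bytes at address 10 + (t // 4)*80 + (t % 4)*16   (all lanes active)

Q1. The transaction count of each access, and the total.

A1: 1 transaction
A2: 2 transactions
A3: 5 transactions

Answer: 1,2,5; total 8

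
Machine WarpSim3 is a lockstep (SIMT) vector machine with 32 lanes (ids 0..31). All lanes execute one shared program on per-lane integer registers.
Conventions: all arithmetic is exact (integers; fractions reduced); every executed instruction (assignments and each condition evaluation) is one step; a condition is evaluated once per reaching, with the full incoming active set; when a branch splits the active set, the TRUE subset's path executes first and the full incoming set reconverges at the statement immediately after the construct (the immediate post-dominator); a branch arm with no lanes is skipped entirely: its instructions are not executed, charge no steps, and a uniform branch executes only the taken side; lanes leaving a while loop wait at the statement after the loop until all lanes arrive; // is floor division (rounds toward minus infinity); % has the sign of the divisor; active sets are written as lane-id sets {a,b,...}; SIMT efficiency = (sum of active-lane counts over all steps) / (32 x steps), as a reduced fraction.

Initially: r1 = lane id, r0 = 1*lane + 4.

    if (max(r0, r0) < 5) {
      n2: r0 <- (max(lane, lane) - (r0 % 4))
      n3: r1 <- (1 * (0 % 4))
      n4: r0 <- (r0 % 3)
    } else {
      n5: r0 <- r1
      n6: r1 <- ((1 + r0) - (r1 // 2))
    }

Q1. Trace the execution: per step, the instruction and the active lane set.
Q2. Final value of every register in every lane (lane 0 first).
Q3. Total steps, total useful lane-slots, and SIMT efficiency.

step 0: eval (max(r0, r0) < 5)       {0,1,2,3,4,5,6,7,8,9,10,11,12,13,14,15,16,17,18,19,20,21,22,23,24,25,26,27,28,29,30,31}
step 1: r0 <- (max(lane, lane) - (r0 % 4)) {0}
step 2: r1 <- (1 * (0 % 4))          {0}
step 3: r0 <- (r0 % 3)               {0}
step 4: r0 <- r1                     {1,2,3,4,5,6,7,8,9,10,11,12,13,14,15,16,17,18,19,20,21,22,23,24,25,26,27,28,29,30,31}
step 5: r1 <- ((1 + r0) - (r1 // 2)) {1,2,3,4,5,6,7,8,9,10,11,12,13,14,15,16,17,18,19,20,21,22,23,24,25,26,27,28,29,30,31}

Answer: 6 steps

r1: 0,2,2,3,3,4,4,5,5,6,6,7,7,8,8,9,9,10,10,11,11,12,12,13,13,14,14,15,15,16,16,17
r0: 0,1,2,3,4,5,6,7,8,9,10,11,12,13,14,15,16,17,18,19,20,21,22,23,24,25,26,27,28,29,30,31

steps = 6; useful = 97; efficiency = 97/192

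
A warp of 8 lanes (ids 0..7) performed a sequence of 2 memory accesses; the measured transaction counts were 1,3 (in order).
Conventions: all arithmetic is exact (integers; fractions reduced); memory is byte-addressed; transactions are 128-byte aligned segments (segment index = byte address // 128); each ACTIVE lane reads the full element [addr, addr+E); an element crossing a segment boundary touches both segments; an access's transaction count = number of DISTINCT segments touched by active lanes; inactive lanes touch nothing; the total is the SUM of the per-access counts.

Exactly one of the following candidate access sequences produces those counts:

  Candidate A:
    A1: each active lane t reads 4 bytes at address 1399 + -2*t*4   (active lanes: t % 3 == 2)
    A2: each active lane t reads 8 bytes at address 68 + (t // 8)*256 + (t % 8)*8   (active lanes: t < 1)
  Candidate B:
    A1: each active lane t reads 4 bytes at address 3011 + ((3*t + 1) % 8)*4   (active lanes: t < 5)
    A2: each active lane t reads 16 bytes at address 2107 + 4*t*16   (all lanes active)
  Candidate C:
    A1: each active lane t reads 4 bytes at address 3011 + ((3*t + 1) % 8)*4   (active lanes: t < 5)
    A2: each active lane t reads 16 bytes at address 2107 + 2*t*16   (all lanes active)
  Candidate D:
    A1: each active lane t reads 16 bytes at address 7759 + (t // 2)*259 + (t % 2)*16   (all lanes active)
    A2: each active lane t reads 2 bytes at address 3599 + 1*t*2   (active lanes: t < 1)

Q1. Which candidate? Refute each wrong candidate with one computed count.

A: A2 gives 1 transaction, not 3
B: A2 gives 5 transactions, not 3
D: A1 gives 4 transactions, not 1
C: all counts match (1,3)

Answer: C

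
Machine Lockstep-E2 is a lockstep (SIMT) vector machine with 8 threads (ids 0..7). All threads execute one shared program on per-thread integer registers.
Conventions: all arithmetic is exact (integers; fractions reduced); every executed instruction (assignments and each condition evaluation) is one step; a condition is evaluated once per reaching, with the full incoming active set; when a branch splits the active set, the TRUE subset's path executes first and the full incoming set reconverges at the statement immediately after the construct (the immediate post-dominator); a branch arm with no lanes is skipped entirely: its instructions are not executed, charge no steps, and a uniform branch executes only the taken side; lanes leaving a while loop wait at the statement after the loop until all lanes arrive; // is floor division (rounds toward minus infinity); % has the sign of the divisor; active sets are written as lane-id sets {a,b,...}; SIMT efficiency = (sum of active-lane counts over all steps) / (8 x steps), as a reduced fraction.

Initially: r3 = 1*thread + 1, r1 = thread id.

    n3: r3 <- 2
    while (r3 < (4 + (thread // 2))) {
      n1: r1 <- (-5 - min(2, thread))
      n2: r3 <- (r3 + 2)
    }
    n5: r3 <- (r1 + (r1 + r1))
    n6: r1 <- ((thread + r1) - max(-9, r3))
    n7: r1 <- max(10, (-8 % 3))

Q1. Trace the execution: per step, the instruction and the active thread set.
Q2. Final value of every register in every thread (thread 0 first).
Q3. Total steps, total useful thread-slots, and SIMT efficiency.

step 0: r3 <- 2                      {0,1,2,3,4,5,6,7}
step 1: eval (r3 < (4 + (thread // 2))) {0,1,2,3,4,5,6,7}
step 2: r1 <- (-5 - min(2, thread))  {0,1,2,3,4,5,6,7}
step 3: r3 <- (r3 + 2)               {0,1,2,3,4,5,6,7}
step 4: eval (r3 < (4 + (thread // 2))) {0,1,2,3,4,5,6,7}
step 5: r1 <- (-5 - min(2, thread))  {2,3,4,5,6,7}
step 6: r3 <- (r3 + 2)               {2,3,4,5,6,7}
step 7: eval (r3 < (4 + (thread // 2))) {2,3,4,5,6,7}
step 8: r1 <- (-5 - min(2, thread))  {6,7}
step 9: r3 <- (r3 + 2)               {6,7}
step 10: eval (r3 < (4 + (thread // 2))) {6,7}
step 11: r3 <- (r1 + (r1 + r1))       {0,1,2,3,4,5,6,7}
step 12: r1 <- ((thread + r1) - max(-9, r3)) {0,1,2,3,4,5,6,7}
step 13: r1 <- max(10, (-8 % 3))      {0,1,2,3,4,5,6,7}

Answer: 14 steps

r3: -15,-18,-21,-21,-21,-21,-21,-21
r1: 10,10,10,10,10,10,10,10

steps = 14; useful = 88; efficiency = 88/112 = 11/14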